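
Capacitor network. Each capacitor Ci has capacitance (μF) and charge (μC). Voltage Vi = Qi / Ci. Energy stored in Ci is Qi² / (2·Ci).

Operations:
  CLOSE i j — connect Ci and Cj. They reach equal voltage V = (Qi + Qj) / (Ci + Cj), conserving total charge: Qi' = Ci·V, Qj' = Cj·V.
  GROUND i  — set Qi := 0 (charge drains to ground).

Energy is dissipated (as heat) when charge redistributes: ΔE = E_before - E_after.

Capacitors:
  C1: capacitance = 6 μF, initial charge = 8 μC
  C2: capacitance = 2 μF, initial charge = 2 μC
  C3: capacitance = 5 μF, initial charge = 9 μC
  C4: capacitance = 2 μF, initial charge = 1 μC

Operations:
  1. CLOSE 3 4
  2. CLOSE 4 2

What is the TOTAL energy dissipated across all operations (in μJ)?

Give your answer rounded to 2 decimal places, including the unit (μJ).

Initial: C1(6μF, Q=8μC, V=1.33V), C2(2μF, Q=2μC, V=1.00V), C3(5μF, Q=9μC, V=1.80V), C4(2μF, Q=1μC, V=0.50V)
Op 1: CLOSE 3-4: Q_total=10.00, C_total=7.00, V=1.43; Q3=7.14, Q4=2.86; dissipated=1.207
Op 2: CLOSE 4-2: Q_total=4.86, C_total=4.00, V=1.21; Q4=2.43, Q2=2.43; dissipated=0.092
Total dissipated: 1.299 μJ

Answer: 1.30 μJ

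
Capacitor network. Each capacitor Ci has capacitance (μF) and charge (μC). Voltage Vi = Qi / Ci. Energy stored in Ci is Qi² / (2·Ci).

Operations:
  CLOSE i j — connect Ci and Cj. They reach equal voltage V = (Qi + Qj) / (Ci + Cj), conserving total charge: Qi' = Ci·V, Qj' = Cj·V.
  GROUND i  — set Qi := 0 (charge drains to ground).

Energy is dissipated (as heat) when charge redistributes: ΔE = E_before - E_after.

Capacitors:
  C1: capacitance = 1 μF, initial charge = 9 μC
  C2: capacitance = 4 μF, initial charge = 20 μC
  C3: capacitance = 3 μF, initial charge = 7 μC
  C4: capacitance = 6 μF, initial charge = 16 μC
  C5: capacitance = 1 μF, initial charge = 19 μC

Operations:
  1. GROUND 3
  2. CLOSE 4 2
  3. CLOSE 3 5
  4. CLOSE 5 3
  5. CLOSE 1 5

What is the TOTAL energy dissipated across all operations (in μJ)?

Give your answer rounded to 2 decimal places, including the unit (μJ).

Answer: 154.59 μJ

Derivation:
Initial: C1(1μF, Q=9μC, V=9.00V), C2(4μF, Q=20μC, V=5.00V), C3(3μF, Q=7μC, V=2.33V), C4(6μF, Q=16μC, V=2.67V), C5(1μF, Q=19μC, V=19.00V)
Op 1: GROUND 3: Q3=0; energy lost=8.167
Op 2: CLOSE 4-2: Q_total=36.00, C_total=10.00, V=3.60; Q4=21.60, Q2=14.40; dissipated=6.533
Op 3: CLOSE 3-5: Q_total=19.00, C_total=4.00, V=4.75; Q3=14.25, Q5=4.75; dissipated=135.375
Op 4: CLOSE 5-3: Q_total=19.00, C_total=4.00, V=4.75; Q5=4.75, Q3=14.25; dissipated=0.000
Op 5: CLOSE 1-5: Q_total=13.75, C_total=2.00, V=6.88; Q1=6.88, Q5=6.88; dissipated=4.516
Total dissipated: 154.591 μJ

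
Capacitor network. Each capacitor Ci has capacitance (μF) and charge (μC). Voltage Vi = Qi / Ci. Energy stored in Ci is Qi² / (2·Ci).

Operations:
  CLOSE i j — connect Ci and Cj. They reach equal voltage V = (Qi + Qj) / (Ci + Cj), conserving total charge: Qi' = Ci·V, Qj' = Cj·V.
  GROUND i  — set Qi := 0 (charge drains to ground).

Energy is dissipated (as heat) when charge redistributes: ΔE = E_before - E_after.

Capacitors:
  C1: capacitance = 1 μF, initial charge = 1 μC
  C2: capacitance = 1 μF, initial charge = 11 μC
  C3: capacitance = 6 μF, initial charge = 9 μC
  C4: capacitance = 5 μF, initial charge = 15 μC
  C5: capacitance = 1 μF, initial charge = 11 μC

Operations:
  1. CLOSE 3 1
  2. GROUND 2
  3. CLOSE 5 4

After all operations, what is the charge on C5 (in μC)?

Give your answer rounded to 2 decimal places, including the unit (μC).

Initial: C1(1μF, Q=1μC, V=1.00V), C2(1μF, Q=11μC, V=11.00V), C3(6μF, Q=9μC, V=1.50V), C4(5μF, Q=15μC, V=3.00V), C5(1μF, Q=11μC, V=11.00V)
Op 1: CLOSE 3-1: Q_total=10.00, C_total=7.00, V=1.43; Q3=8.57, Q1=1.43; dissipated=0.107
Op 2: GROUND 2: Q2=0; energy lost=60.500
Op 3: CLOSE 5-4: Q_total=26.00, C_total=6.00, V=4.33; Q5=4.33, Q4=21.67; dissipated=26.667
Final charges: Q1=1.43, Q2=0.00, Q3=8.57, Q4=21.67, Q5=4.33

Answer: 4.33 μC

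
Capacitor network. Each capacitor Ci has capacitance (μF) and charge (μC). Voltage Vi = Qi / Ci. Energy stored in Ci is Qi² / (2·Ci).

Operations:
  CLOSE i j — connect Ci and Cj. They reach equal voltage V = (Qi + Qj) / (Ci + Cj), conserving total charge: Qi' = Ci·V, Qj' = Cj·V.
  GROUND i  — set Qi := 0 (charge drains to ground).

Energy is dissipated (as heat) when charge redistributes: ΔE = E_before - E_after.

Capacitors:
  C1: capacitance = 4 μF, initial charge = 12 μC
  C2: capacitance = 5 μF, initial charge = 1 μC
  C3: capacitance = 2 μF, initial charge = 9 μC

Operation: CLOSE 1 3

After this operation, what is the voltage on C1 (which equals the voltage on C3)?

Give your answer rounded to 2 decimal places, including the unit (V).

Initial: C1(4μF, Q=12μC, V=3.00V), C2(5μF, Q=1μC, V=0.20V), C3(2μF, Q=9μC, V=4.50V)
Op 1: CLOSE 1-3: Q_total=21.00, C_total=6.00, V=3.50; Q1=14.00, Q3=7.00; dissipated=1.500

Answer: 3.50 V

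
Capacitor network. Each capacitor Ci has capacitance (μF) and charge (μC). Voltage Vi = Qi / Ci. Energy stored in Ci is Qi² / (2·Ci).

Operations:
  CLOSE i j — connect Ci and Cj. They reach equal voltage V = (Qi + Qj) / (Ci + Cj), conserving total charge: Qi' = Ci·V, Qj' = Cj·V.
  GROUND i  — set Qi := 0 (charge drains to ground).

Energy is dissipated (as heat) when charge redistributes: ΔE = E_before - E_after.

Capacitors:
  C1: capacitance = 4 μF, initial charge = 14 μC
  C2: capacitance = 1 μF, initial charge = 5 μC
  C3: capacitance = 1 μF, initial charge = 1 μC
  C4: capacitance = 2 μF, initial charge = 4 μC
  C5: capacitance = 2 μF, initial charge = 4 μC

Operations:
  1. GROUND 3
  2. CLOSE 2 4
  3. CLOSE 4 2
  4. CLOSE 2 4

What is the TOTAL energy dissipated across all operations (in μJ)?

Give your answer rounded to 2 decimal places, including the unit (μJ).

Initial: C1(4μF, Q=14μC, V=3.50V), C2(1μF, Q=5μC, V=5.00V), C3(1μF, Q=1μC, V=1.00V), C4(2μF, Q=4μC, V=2.00V), C5(2μF, Q=4μC, V=2.00V)
Op 1: GROUND 3: Q3=0; energy lost=0.500
Op 2: CLOSE 2-4: Q_total=9.00, C_total=3.00, V=3.00; Q2=3.00, Q4=6.00; dissipated=3.000
Op 3: CLOSE 4-2: Q_total=9.00, C_total=3.00, V=3.00; Q4=6.00, Q2=3.00; dissipated=0.000
Op 4: CLOSE 2-4: Q_total=9.00, C_total=3.00, V=3.00; Q2=3.00, Q4=6.00; dissipated=0.000
Total dissipated: 3.500 μJ

Answer: 3.50 μJ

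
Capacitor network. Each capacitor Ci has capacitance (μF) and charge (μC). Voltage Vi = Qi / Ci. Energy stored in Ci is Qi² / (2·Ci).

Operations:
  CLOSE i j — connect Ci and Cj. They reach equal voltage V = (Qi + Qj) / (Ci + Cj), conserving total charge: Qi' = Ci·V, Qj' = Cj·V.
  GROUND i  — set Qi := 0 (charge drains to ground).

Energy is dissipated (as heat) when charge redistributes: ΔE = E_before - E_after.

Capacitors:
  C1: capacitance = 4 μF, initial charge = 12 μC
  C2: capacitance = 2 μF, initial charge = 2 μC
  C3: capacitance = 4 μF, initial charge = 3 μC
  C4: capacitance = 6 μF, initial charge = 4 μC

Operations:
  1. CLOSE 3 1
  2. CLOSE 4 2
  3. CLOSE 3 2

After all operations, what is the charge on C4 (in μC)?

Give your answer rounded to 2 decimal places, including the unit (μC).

Initial: C1(4μF, Q=12μC, V=3.00V), C2(2μF, Q=2μC, V=1.00V), C3(4μF, Q=3μC, V=0.75V), C4(6μF, Q=4μC, V=0.67V)
Op 1: CLOSE 3-1: Q_total=15.00, C_total=8.00, V=1.88; Q3=7.50, Q1=7.50; dissipated=5.062
Op 2: CLOSE 4-2: Q_total=6.00, C_total=8.00, V=0.75; Q4=4.50, Q2=1.50; dissipated=0.083
Op 3: CLOSE 3-2: Q_total=9.00, C_total=6.00, V=1.50; Q3=6.00, Q2=3.00; dissipated=0.844
Final charges: Q1=7.50, Q2=3.00, Q3=6.00, Q4=4.50

Answer: 4.50 μC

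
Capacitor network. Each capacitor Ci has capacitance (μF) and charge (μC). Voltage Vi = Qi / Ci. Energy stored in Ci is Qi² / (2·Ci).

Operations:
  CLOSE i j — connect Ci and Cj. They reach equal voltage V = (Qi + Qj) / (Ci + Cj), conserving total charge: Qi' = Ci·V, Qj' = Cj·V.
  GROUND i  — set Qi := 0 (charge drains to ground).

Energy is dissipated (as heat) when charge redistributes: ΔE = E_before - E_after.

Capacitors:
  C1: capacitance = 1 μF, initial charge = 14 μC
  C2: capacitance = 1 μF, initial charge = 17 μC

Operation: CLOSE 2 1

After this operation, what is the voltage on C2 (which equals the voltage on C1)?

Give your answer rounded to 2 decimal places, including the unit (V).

Initial: C1(1μF, Q=14μC, V=14.00V), C2(1μF, Q=17μC, V=17.00V)
Op 1: CLOSE 2-1: Q_total=31.00, C_total=2.00, V=15.50; Q2=15.50, Q1=15.50; dissipated=2.250

Answer: 15.50 V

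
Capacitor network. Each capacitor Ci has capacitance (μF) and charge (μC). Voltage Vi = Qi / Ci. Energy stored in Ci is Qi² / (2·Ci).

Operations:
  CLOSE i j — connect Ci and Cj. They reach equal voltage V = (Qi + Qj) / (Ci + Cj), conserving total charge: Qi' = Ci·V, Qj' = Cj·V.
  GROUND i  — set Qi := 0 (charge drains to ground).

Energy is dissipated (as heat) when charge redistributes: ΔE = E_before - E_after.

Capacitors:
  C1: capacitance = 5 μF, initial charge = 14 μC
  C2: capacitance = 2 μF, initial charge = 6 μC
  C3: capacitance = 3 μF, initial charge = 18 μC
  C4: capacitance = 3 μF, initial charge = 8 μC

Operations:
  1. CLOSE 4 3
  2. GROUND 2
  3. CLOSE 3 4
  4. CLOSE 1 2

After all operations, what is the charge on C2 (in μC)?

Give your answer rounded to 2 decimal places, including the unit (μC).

Initial: C1(5μF, Q=14μC, V=2.80V), C2(2μF, Q=6μC, V=3.00V), C3(3μF, Q=18μC, V=6.00V), C4(3μF, Q=8μC, V=2.67V)
Op 1: CLOSE 4-3: Q_total=26.00, C_total=6.00, V=4.33; Q4=13.00, Q3=13.00; dissipated=8.333
Op 2: GROUND 2: Q2=0; energy lost=9.000
Op 3: CLOSE 3-4: Q_total=26.00, C_total=6.00, V=4.33; Q3=13.00, Q4=13.00; dissipated=0.000
Op 4: CLOSE 1-2: Q_total=14.00, C_total=7.00, V=2.00; Q1=10.00, Q2=4.00; dissipated=5.600
Final charges: Q1=10.00, Q2=4.00, Q3=13.00, Q4=13.00

Answer: 4.00 μC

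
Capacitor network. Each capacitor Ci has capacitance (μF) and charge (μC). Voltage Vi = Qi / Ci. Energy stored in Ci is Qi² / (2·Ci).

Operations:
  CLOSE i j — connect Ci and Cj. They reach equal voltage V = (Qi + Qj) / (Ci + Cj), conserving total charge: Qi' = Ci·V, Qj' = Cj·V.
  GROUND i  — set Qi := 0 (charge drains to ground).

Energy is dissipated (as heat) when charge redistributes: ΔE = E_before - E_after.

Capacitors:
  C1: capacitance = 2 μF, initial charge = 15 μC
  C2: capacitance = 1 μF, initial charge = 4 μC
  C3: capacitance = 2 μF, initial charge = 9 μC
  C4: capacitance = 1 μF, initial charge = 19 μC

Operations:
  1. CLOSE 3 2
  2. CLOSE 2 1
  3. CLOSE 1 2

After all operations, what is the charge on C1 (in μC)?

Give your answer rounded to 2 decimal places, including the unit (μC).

Answer: 12.89 μC

Derivation:
Initial: C1(2μF, Q=15μC, V=7.50V), C2(1μF, Q=4μC, V=4.00V), C3(2μF, Q=9μC, V=4.50V), C4(1μF, Q=19μC, V=19.00V)
Op 1: CLOSE 3-2: Q_total=13.00, C_total=3.00, V=4.33; Q3=8.67, Q2=4.33; dissipated=0.083
Op 2: CLOSE 2-1: Q_total=19.33, C_total=3.00, V=6.44; Q2=6.44, Q1=12.89; dissipated=3.343
Op 3: CLOSE 1-2: Q_total=19.33, C_total=3.00, V=6.44; Q1=12.89, Q2=6.44; dissipated=0.000
Final charges: Q1=12.89, Q2=6.44, Q3=8.67, Q4=19.00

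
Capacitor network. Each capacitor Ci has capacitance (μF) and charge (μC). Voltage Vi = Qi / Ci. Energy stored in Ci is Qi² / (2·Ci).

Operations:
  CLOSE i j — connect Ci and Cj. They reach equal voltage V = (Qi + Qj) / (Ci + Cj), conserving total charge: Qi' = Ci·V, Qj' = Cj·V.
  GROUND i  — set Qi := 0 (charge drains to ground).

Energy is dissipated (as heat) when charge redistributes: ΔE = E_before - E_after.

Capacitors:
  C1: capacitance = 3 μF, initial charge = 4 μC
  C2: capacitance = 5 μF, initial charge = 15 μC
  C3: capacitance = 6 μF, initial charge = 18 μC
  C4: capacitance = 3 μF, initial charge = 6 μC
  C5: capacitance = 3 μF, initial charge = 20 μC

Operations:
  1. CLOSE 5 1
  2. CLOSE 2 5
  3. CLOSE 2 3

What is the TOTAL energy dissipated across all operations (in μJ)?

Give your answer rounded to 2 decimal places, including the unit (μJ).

Initial: C1(3μF, Q=4μC, V=1.33V), C2(5μF, Q=15μC, V=3.00V), C3(6μF, Q=18μC, V=3.00V), C4(3μF, Q=6μC, V=2.00V), C5(3μF, Q=20μC, V=6.67V)
Op 1: CLOSE 5-1: Q_total=24.00, C_total=6.00, V=4.00; Q5=12.00, Q1=12.00; dissipated=21.333
Op 2: CLOSE 2-5: Q_total=27.00, C_total=8.00, V=3.38; Q2=16.88, Q5=10.12; dissipated=0.938
Op 3: CLOSE 2-3: Q_total=34.88, C_total=11.00, V=3.17; Q2=15.85, Q3=19.02; dissipated=0.192
Total dissipated: 22.463 μJ

Answer: 22.46 μJ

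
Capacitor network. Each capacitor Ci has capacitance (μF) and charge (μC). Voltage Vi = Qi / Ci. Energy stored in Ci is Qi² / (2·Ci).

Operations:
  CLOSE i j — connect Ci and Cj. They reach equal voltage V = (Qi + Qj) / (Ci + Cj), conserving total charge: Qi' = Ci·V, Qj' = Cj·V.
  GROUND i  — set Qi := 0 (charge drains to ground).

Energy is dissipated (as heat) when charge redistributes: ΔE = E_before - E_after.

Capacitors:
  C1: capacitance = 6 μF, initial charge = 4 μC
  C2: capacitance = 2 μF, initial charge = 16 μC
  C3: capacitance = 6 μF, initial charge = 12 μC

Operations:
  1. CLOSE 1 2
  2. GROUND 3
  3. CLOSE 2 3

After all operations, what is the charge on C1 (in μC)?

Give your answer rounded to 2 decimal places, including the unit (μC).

Initial: C1(6μF, Q=4μC, V=0.67V), C2(2μF, Q=16μC, V=8.00V), C3(6μF, Q=12μC, V=2.00V)
Op 1: CLOSE 1-2: Q_total=20.00, C_total=8.00, V=2.50; Q1=15.00, Q2=5.00; dissipated=40.333
Op 2: GROUND 3: Q3=0; energy lost=12.000
Op 3: CLOSE 2-3: Q_total=5.00, C_total=8.00, V=0.62; Q2=1.25, Q3=3.75; dissipated=4.688
Final charges: Q1=15.00, Q2=1.25, Q3=3.75

Answer: 15.00 μC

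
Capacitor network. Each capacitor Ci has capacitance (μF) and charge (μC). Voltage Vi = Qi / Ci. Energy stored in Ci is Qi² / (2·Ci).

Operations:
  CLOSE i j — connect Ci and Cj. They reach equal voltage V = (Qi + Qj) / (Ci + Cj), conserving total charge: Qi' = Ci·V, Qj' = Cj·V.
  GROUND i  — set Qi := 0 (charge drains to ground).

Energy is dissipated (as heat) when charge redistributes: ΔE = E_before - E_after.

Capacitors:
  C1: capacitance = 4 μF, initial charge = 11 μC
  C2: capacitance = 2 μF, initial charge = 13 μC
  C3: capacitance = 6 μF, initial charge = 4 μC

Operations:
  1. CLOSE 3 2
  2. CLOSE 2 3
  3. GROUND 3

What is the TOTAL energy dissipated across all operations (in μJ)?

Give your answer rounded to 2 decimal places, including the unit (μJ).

Answer: 39.07 μJ

Derivation:
Initial: C1(4μF, Q=11μC, V=2.75V), C2(2μF, Q=13μC, V=6.50V), C3(6μF, Q=4μC, V=0.67V)
Op 1: CLOSE 3-2: Q_total=17.00, C_total=8.00, V=2.12; Q3=12.75, Q2=4.25; dissipated=25.521
Op 2: CLOSE 2-3: Q_total=17.00, C_total=8.00, V=2.12; Q2=4.25, Q3=12.75; dissipated=0.000
Op 3: GROUND 3: Q3=0; energy lost=13.547
Total dissipated: 39.068 μJ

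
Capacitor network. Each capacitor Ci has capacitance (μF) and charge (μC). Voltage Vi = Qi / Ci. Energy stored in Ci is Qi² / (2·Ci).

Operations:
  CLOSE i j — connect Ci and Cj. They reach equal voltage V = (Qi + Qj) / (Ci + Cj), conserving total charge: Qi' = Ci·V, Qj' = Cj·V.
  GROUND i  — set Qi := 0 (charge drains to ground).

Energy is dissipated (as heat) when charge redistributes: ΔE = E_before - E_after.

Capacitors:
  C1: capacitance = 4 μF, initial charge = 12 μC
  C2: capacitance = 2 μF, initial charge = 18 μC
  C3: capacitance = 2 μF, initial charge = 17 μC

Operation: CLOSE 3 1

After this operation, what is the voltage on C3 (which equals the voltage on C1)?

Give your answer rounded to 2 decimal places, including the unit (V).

Answer: 4.83 V

Derivation:
Initial: C1(4μF, Q=12μC, V=3.00V), C2(2μF, Q=18μC, V=9.00V), C3(2μF, Q=17μC, V=8.50V)
Op 1: CLOSE 3-1: Q_total=29.00, C_total=6.00, V=4.83; Q3=9.67, Q1=19.33; dissipated=20.167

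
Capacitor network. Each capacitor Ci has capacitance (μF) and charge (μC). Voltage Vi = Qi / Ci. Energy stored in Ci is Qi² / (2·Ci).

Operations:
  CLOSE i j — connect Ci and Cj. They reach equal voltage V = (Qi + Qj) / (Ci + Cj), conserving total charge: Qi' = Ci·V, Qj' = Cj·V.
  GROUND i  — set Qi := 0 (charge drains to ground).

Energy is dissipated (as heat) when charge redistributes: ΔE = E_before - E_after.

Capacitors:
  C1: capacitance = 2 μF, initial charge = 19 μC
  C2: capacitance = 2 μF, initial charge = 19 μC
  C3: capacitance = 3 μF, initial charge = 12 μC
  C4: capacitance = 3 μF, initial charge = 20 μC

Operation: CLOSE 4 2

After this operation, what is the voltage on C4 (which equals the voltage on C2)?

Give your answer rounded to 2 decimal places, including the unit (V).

Initial: C1(2μF, Q=19μC, V=9.50V), C2(2μF, Q=19μC, V=9.50V), C3(3μF, Q=12μC, V=4.00V), C4(3μF, Q=20μC, V=6.67V)
Op 1: CLOSE 4-2: Q_total=39.00, C_total=5.00, V=7.80; Q4=23.40, Q2=15.60; dissipated=4.817

Answer: 7.80 V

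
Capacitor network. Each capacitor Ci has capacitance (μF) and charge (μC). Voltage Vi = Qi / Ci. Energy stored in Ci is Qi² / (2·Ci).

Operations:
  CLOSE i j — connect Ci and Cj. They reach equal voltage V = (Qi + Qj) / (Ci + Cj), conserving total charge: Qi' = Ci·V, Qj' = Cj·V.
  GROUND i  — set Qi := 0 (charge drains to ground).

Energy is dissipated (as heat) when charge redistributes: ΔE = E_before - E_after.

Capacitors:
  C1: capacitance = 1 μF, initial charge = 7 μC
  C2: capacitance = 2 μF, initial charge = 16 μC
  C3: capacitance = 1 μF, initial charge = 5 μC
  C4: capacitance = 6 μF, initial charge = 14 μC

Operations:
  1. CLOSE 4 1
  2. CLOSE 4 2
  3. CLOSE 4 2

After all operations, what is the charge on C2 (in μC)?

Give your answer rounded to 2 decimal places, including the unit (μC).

Answer: 8.50 μC

Derivation:
Initial: C1(1μF, Q=7μC, V=7.00V), C2(2μF, Q=16μC, V=8.00V), C3(1μF, Q=5μC, V=5.00V), C4(6μF, Q=14μC, V=2.33V)
Op 1: CLOSE 4-1: Q_total=21.00, C_total=7.00, V=3.00; Q4=18.00, Q1=3.00; dissipated=9.333
Op 2: CLOSE 4-2: Q_total=34.00, C_total=8.00, V=4.25; Q4=25.50, Q2=8.50; dissipated=18.750
Op 3: CLOSE 4-2: Q_total=34.00, C_total=8.00, V=4.25; Q4=25.50, Q2=8.50; dissipated=0.000
Final charges: Q1=3.00, Q2=8.50, Q3=5.00, Q4=25.50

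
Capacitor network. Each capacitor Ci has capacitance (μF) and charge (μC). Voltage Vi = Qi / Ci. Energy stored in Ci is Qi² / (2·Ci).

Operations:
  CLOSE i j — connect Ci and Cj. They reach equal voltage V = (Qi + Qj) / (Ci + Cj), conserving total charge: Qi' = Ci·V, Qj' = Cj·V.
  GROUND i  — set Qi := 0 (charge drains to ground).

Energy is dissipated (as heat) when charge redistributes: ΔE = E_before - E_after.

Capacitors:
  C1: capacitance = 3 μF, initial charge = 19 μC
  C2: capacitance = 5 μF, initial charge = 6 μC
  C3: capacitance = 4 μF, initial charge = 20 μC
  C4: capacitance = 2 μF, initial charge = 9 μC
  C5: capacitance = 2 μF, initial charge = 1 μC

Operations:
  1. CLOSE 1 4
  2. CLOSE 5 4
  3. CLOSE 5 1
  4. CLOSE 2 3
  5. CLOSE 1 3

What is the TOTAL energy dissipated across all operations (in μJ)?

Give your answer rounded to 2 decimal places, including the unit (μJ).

Answer: 37.42 μJ

Derivation:
Initial: C1(3μF, Q=19μC, V=6.33V), C2(5μF, Q=6μC, V=1.20V), C3(4μF, Q=20μC, V=5.00V), C4(2μF, Q=9μC, V=4.50V), C5(2μF, Q=1μC, V=0.50V)
Op 1: CLOSE 1-4: Q_total=28.00, C_total=5.00, V=5.60; Q1=16.80, Q4=11.20; dissipated=2.017
Op 2: CLOSE 5-4: Q_total=12.20, C_total=4.00, V=3.05; Q5=6.10, Q4=6.10; dissipated=13.005
Op 3: CLOSE 5-1: Q_total=22.90, C_total=5.00, V=4.58; Q5=9.16, Q1=13.74; dissipated=3.901
Op 4: CLOSE 2-3: Q_total=26.00, C_total=9.00, V=2.89; Q2=14.44, Q3=11.56; dissipated=16.044
Op 5: CLOSE 1-3: Q_total=25.30, C_total=7.00, V=3.61; Q1=10.84, Q3=14.45; dissipated=2.451
Total dissipated: 37.419 μJ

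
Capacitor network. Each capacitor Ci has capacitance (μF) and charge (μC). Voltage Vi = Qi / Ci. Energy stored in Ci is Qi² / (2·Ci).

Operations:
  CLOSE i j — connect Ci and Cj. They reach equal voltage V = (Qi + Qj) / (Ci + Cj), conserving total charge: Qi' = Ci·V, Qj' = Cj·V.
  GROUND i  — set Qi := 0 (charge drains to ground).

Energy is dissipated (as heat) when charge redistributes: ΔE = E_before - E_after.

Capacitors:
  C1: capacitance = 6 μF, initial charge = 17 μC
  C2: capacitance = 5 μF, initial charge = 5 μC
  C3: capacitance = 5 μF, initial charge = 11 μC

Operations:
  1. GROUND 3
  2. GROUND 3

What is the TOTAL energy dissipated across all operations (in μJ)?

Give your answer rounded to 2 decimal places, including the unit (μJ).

Answer: 12.10 μJ

Derivation:
Initial: C1(6μF, Q=17μC, V=2.83V), C2(5μF, Q=5μC, V=1.00V), C3(5μF, Q=11μC, V=2.20V)
Op 1: GROUND 3: Q3=0; energy lost=12.100
Op 2: GROUND 3: Q3=0; energy lost=0.000
Total dissipated: 12.100 μJ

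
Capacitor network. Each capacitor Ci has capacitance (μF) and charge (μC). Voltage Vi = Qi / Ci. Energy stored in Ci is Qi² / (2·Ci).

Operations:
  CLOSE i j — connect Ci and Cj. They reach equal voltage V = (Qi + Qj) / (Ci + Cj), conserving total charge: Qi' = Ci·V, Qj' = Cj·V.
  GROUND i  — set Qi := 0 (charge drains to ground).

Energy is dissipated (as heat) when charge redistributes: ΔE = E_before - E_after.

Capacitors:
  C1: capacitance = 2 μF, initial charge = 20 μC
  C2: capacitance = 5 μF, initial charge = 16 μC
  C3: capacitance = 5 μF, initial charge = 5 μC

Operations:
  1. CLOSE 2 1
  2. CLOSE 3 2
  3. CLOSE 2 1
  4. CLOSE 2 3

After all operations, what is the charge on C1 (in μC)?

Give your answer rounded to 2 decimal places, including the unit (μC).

Answer: 7.33 μC

Derivation:
Initial: C1(2μF, Q=20μC, V=10.00V), C2(5μF, Q=16μC, V=3.20V), C3(5μF, Q=5μC, V=1.00V)
Op 1: CLOSE 2-1: Q_total=36.00, C_total=7.00, V=5.14; Q2=25.71, Q1=10.29; dissipated=33.029
Op 2: CLOSE 3-2: Q_total=30.71, C_total=10.00, V=3.07; Q3=15.36, Q2=15.36; dissipated=21.454
Op 3: CLOSE 2-1: Q_total=25.64, C_total=7.00, V=3.66; Q2=18.32, Q1=7.33; dissipated=3.065
Op 4: CLOSE 2-3: Q_total=33.67, C_total=10.00, V=3.37; Q2=16.84, Q3=16.84; dissipated=0.438
Final charges: Q1=7.33, Q2=16.84, Q3=16.84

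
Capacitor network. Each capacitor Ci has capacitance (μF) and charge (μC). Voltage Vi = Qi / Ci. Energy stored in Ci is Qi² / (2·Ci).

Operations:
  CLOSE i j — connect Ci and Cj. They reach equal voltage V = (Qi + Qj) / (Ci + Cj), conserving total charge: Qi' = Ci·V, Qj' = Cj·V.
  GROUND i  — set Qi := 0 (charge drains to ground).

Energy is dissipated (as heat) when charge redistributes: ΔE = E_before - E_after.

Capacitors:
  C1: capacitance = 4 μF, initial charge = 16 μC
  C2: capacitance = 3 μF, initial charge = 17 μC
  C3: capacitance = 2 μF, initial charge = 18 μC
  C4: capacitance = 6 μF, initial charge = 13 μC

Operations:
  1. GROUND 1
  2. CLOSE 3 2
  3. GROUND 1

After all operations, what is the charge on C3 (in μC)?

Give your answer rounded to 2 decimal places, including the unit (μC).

Initial: C1(4μF, Q=16μC, V=4.00V), C2(3μF, Q=17μC, V=5.67V), C3(2μF, Q=18μC, V=9.00V), C4(6μF, Q=13μC, V=2.17V)
Op 1: GROUND 1: Q1=0; energy lost=32.000
Op 2: CLOSE 3-2: Q_total=35.00, C_total=5.00, V=7.00; Q3=14.00, Q2=21.00; dissipated=6.667
Op 3: GROUND 1: Q1=0; energy lost=0.000
Final charges: Q1=0.00, Q2=21.00, Q3=14.00, Q4=13.00

Answer: 14.00 μC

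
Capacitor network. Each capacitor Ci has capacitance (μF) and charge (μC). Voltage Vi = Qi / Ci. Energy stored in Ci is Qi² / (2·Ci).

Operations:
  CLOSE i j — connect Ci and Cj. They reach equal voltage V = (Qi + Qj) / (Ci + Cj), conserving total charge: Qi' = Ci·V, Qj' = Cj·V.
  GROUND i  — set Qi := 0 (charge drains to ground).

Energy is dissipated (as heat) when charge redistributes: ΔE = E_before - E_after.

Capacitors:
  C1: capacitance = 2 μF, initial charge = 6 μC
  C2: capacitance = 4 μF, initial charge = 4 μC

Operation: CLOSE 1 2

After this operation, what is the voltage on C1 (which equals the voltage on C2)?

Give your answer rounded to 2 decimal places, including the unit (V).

Initial: C1(2μF, Q=6μC, V=3.00V), C2(4μF, Q=4μC, V=1.00V)
Op 1: CLOSE 1-2: Q_total=10.00, C_total=6.00, V=1.67; Q1=3.33, Q2=6.67; dissipated=2.667

Answer: 1.67 V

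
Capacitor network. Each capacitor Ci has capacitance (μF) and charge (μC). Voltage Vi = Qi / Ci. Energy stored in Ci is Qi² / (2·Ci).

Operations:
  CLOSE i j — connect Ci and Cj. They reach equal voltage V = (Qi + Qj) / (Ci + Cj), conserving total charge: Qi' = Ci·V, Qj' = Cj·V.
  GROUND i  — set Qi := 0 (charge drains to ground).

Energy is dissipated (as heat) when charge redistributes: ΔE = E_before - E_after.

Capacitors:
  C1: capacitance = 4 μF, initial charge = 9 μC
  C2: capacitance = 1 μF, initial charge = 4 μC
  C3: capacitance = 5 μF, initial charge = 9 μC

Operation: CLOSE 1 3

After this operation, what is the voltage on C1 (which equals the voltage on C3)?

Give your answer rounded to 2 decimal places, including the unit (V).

Initial: C1(4μF, Q=9μC, V=2.25V), C2(1μF, Q=4μC, V=4.00V), C3(5μF, Q=9μC, V=1.80V)
Op 1: CLOSE 1-3: Q_total=18.00, C_total=9.00, V=2.00; Q1=8.00, Q3=10.00; dissipated=0.225

Answer: 2.00 V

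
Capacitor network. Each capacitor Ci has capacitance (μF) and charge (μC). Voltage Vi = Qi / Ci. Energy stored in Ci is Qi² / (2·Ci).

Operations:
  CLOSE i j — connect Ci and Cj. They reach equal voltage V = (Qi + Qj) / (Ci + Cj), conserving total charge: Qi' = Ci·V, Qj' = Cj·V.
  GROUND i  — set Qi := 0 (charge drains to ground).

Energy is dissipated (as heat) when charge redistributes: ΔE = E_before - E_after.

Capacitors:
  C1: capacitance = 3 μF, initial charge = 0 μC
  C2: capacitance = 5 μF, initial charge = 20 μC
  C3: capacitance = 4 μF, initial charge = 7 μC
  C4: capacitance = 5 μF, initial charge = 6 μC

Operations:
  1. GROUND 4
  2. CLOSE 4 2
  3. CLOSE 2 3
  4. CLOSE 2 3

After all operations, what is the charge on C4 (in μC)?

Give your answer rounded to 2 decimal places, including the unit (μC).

Answer: 10.00 μC

Derivation:
Initial: C1(3μF, Q=0μC, V=0.00V), C2(5μF, Q=20μC, V=4.00V), C3(4μF, Q=7μC, V=1.75V), C4(5μF, Q=6μC, V=1.20V)
Op 1: GROUND 4: Q4=0; energy lost=3.600
Op 2: CLOSE 4-2: Q_total=20.00, C_total=10.00, V=2.00; Q4=10.00, Q2=10.00; dissipated=20.000
Op 3: CLOSE 2-3: Q_total=17.00, C_total=9.00, V=1.89; Q2=9.44, Q3=7.56; dissipated=0.069
Op 4: CLOSE 2-3: Q_total=17.00, C_total=9.00, V=1.89; Q2=9.44, Q3=7.56; dissipated=0.000
Final charges: Q1=0.00, Q2=9.44, Q3=7.56, Q4=10.00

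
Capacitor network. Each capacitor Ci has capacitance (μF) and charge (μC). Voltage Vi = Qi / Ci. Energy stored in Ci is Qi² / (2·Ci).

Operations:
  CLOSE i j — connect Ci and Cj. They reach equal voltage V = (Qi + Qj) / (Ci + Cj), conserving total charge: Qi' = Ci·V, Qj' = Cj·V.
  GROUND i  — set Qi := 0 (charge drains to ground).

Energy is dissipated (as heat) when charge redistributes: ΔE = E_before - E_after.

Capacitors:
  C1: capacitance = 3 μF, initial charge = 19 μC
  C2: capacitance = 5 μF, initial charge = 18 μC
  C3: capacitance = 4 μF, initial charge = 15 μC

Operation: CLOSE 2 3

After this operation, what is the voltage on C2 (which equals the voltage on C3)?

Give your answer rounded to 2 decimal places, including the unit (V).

Answer: 3.67 V

Derivation:
Initial: C1(3μF, Q=19μC, V=6.33V), C2(5μF, Q=18μC, V=3.60V), C3(4μF, Q=15μC, V=3.75V)
Op 1: CLOSE 2-3: Q_total=33.00, C_total=9.00, V=3.67; Q2=18.33, Q3=14.67; dissipated=0.025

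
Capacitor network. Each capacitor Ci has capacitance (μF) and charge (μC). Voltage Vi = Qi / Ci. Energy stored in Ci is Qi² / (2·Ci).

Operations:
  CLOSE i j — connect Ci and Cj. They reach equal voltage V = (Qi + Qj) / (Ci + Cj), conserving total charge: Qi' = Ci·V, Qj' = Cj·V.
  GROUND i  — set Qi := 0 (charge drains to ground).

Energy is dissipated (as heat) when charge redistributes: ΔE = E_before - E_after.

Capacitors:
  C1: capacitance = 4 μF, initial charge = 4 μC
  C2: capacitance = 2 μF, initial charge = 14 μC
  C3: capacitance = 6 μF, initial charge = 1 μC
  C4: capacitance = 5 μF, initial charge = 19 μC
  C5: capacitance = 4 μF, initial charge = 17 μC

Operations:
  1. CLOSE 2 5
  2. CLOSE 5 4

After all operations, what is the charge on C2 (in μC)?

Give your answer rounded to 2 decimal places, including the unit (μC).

Initial: C1(4μF, Q=4μC, V=1.00V), C2(2μF, Q=14μC, V=7.00V), C3(6μF, Q=1μC, V=0.17V), C4(5μF, Q=19μC, V=3.80V), C5(4μF, Q=17μC, V=4.25V)
Op 1: CLOSE 2-5: Q_total=31.00, C_total=6.00, V=5.17; Q2=10.33, Q5=20.67; dissipated=5.042
Op 2: CLOSE 5-4: Q_total=39.67, C_total=9.00, V=4.41; Q5=17.63, Q4=22.04; dissipated=2.075
Final charges: Q1=4.00, Q2=10.33, Q3=1.00, Q4=22.04, Q5=17.63

Answer: 10.33 μC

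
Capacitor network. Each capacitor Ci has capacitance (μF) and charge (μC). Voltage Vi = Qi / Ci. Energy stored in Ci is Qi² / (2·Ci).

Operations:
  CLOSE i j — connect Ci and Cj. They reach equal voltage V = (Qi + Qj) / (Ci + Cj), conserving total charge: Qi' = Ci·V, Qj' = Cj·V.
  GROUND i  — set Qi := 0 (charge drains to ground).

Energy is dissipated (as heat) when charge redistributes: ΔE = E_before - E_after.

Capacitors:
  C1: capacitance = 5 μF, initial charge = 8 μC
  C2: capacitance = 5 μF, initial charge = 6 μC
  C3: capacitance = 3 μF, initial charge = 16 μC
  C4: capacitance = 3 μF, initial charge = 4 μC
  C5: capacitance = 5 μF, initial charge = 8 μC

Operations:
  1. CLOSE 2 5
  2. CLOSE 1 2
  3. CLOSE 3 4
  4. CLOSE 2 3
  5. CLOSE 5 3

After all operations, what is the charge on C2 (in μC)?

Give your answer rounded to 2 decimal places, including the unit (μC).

Answer: 10.94 μC

Derivation:
Initial: C1(5μF, Q=8μC, V=1.60V), C2(5μF, Q=6μC, V=1.20V), C3(3μF, Q=16μC, V=5.33V), C4(3μF, Q=4μC, V=1.33V), C5(5μF, Q=8μC, V=1.60V)
Op 1: CLOSE 2-5: Q_total=14.00, C_total=10.00, V=1.40; Q2=7.00, Q5=7.00; dissipated=0.200
Op 2: CLOSE 1-2: Q_total=15.00, C_total=10.00, V=1.50; Q1=7.50, Q2=7.50; dissipated=0.050
Op 3: CLOSE 3-4: Q_total=20.00, C_total=6.00, V=3.33; Q3=10.00, Q4=10.00; dissipated=12.000
Op 4: CLOSE 2-3: Q_total=17.50, C_total=8.00, V=2.19; Q2=10.94, Q3=6.56; dissipated=3.151
Op 5: CLOSE 5-3: Q_total=13.56, C_total=8.00, V=1.70; Q5=8.48, Q3=5.09; dissipated=0.581
Final charges: Q1=7.50, Q2=10.94, Q3=5.09, Q4=10.00, Q5=8.48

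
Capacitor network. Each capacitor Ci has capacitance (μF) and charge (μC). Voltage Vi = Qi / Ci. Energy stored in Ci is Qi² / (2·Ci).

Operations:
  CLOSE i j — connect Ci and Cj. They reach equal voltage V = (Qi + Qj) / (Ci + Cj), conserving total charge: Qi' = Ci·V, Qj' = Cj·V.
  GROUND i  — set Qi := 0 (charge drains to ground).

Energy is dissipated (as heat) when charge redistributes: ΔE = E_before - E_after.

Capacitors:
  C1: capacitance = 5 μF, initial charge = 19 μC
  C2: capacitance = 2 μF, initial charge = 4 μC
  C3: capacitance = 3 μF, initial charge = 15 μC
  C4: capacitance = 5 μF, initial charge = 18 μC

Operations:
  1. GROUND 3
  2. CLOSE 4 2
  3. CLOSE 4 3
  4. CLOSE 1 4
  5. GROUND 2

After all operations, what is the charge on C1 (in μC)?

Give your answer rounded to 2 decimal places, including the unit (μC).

Initial: C1(5μF, Q=19μC, V=3.80V), C2(2μF, Q=4μC, V=2.00V), C3(3μF, Q=15μC, V=5.00V), C4(5μF, Q=18μC, V=3.60V)
Op 1: GROUND 3: Q3=0; energy lost=37.500
Op 2: CLOSE 4-2: Q_total=22.00, C_total=7.00, V=3.14; Q4=15.71, Q2=6.29; dissipated=1.829
Op 3: CLOSE 4-3: Q_total=15.71, C_total=8.00, V=1.96; Q4=9.82, Q3=5.89; dissipated=9.260
Op 4: CLOSE 1-4: Q_total=28.82, C_total=10.00, V=2.88; Q1=14.41, Q4=14.41; dissipated=4.212
Op 5: GROUND 2: Q2=0; energy lost=9.878
Final charges: Q1=14.41, Q2=0.00, Q3=5.89, Q4=14.41

Answer: 14.41 μC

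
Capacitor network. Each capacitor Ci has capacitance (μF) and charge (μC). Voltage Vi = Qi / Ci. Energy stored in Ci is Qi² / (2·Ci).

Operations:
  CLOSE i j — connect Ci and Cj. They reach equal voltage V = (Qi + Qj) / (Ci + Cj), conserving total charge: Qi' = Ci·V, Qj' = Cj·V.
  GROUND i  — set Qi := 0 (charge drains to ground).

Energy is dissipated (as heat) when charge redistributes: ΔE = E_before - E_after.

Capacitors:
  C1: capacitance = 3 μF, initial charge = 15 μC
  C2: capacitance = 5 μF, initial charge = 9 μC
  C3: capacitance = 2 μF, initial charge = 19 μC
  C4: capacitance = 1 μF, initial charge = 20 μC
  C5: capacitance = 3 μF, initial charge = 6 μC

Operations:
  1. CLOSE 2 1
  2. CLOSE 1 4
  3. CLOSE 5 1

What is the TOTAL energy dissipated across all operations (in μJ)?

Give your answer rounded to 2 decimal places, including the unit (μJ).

Answer: 138.65 μJ

Derivation:
Initial: C1(3μF, Q=15μC, V=5.00V), C2(5μF, Q=9μC, V=1.80V), C3(2μF, Q=19μC, V=9.50V), C4(1μF, Q=20μC, V=20.00V), C5(3μF, Q=6μC, V=2.00V)
Op 1: CLOSE 2-1: Q_total=24.00, C_total=8.00, V=3.00; Q2=15.00, Q1=9.00; dissipated=9.600
Op 2: CLOSE 1-4: Q_total=29.00, C_total=4.00, V=7.25; Q1=21.75, Q4=7.25; dissipated=108.375
Op 3: CLOSE 5-1: Q_total=27.75, C_total=6.00, V=4.62; Q5=13.88, Q1=13.88; dissipated=20.672
Total dissipated: 138.647 μJ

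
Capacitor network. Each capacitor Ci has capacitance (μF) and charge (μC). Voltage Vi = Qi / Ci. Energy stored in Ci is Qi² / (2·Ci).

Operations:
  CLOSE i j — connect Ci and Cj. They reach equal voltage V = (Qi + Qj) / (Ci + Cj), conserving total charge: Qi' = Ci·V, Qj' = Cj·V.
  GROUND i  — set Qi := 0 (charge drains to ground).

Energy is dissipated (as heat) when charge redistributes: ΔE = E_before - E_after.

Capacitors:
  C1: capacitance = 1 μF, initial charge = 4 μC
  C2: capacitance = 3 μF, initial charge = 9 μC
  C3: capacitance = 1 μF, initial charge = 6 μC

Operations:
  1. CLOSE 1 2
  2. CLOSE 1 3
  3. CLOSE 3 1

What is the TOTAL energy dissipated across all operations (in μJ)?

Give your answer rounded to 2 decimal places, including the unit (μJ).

Answer: 2.27 μJ

Derivation:
Initial: C1(1μF, Q=4μC, V=4.00V), C2(3μF, Q=9μC, V=3.00V), C3(1μF, Q=6μC, V=6.00V)
Op 1: CLOSE 1-2: Q_total=13.00, C_total=4.00, V=3.25; Q1=3.25, Q2=9.75; dissipated=0.375
Op 2: CLOSE 1-3: Q_total=9.25, C_total=2.00, V=4.62; Q1=4.62, Q3=4.62; dissipated=1.891
Op 3: CLOSE 3-1: Q_total=9.25, C_total=2.00, V=4.62; Q3=4.62, Q1=4.62; dissipated=0.000
Total dissipated: 2.266 μJ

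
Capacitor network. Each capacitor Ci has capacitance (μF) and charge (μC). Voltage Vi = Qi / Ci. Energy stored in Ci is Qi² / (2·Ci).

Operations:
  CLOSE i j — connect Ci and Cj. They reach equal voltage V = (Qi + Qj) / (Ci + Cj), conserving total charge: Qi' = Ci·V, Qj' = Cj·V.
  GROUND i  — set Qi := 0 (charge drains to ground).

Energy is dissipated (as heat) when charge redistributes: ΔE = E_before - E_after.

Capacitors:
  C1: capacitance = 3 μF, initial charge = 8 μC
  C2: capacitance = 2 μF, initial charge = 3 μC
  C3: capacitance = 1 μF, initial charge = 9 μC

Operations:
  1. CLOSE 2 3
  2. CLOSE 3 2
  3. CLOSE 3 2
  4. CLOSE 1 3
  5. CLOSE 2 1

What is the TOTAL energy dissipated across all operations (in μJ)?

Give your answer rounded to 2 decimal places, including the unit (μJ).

Answer: 20.02 μJ

Derivation:
Initial: C1(3μF, Q=8μC, V=2.67V), C2(2μF, Q=3μC, V=1.50V), C3(1μF, Q=9μC, V=9.00V)
Op 1: CLOSE 2-3: Q_total=12.00, C_total=3.00, V=4.00; Q2=8.00, Q3=4.00; dissipated=18.750
Op 2: CLOSE 3-2: Q_total=12.00, C_total=3.00, V=4.00; Q3=4.00, Q2=8.00; dissipated=0.000
Op 3: CLOSE 3-2: Q_total=12.00, C_total=3.00, V=4.00; Q3=4.00, Q2=8.00; dissipated=0.000
Op 4: CLOSE 1-3: Q_total=12.00, C_total=4.00, V=3.00; Q1=9.00, Q3=3.00; dissipated=0.667
Op 5: CLOSE 2-1: Q_total=17.00, C_total=5.00, V=3.40; Q2=6.80, Q1=10.20; dissipated=0.600
Total dissipated: 20.017 μJ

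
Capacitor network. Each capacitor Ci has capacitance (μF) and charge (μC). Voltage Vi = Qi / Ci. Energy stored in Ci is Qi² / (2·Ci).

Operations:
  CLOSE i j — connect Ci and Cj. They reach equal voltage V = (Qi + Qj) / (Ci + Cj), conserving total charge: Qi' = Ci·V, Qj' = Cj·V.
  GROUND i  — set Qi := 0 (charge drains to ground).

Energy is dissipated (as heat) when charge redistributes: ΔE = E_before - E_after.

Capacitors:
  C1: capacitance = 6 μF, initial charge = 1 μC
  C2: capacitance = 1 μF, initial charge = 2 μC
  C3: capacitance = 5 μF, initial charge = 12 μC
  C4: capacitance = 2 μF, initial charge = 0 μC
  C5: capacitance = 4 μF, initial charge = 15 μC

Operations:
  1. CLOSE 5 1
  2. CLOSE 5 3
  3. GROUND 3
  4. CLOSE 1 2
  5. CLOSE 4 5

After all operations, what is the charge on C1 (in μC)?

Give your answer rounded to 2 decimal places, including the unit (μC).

Answer: 9.94 μC

Derivation:
Initial: C1(6μF, Q=1μC, V=0.17V), C2(1μF, Q=2μC, V=2.00V), C3(5μF, Q=12μC, V=2.40V), C4(2μF, Q=0μC, V=0.00V), C5(4μF, Q=15μC, V=3.75V)
Op 1: CLOSE 5-1: Q_total=16.00, C_total=10.00, V=1.60; Q5=6.40, Q1=9.60; dissipated=15.408
Op 2: CLOSE 5-3: Q_total=18.40, C_total=9.00, V=2.04; Q5=8.18, Q3=10.22; dissipated=0.711
Op 3: GROUND 3: Q3=0; energy lost=10.449
Op 4: CLOSE 1-2: Q_total=11.60, C_total=7.00, V=1.66; Q1=9.94, Q2=1.66; dissipated=0.069
Op 5: CLOSE 4-5: Q_total=8.18, C_total=6.00, V=1.36; Q4=2.73, Q5=5.45; dissipated=2.787
Final charges: Q1=9.94, Q2=1.66, Q3=0.00, Q4=2.73, Q5=5.45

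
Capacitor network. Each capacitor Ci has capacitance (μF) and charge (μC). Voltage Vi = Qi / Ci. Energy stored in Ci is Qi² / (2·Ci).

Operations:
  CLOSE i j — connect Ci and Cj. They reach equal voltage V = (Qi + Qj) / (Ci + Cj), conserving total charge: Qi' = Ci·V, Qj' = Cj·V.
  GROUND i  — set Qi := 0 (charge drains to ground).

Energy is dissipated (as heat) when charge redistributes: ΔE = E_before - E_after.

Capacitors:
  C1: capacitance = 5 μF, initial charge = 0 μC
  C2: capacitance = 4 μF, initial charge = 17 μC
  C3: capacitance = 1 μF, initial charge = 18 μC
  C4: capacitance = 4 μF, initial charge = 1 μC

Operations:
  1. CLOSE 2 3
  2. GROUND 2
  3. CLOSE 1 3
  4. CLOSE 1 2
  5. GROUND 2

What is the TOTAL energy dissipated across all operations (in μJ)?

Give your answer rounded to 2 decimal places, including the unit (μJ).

Answer: 196.39 μJ

Derivation:
Initial: C1(5μF, Q=0μC, V=0.00V), C2(4μF, Q=17μC, V=4.25V), C3(1μF, Q=18μC, V=18.00V), C4(4μF, Q=1μC, V=0.25V)
Op 1: CLOSE 2-3: Q_total=35.00, C_total=5.00, V=7.00; Q2=28.00, Q3=7.00; dissipated=75.625
Op 2: GROUND 2: Q2=0; energy lost=98.000
Op 3: CLOSE 1-3: Q_total=7.00, C_total=6.00, V=1.17; Q1=5.83, Q3=1.17; dissipated=20.417
Op 4: CLOSE 1-2: Q_total=5.83, C_total=9.00, V=0.65; Q1=3.24, Q2=2.59; dissipated=1.512
Op 5: GROUND 2: Q2=0; energy lost=0.840
Total dissipated: 196.394 μJ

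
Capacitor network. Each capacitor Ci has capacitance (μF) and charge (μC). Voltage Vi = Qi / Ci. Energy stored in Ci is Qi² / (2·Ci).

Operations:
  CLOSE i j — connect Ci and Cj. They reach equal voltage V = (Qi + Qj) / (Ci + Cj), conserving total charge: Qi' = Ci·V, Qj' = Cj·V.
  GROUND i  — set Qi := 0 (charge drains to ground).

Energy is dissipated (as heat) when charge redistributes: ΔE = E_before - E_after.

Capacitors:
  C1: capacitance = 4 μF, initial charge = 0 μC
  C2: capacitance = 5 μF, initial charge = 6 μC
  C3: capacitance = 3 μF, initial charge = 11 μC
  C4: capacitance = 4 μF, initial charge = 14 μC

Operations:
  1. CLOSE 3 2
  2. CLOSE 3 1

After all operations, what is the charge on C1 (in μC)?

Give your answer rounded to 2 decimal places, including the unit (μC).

Answer: 3.64 μC

Derivation:
Initial: C1(4μF, Q=0μC, V=0.00V), C2(5μF, Q=6μC, V=1.20V), C3(3μF, Q=11μC, V=3.67V), C4(4μF, Q=14μC, V=3.50V)
Op 1: CLOSE 3-2: Q_total=17.00, C_total=8.00, V=2.12; Q3=6.38, Q2=10.62; dissipated=5.704
Op 2: CLOSE 3-1: Q_total=6.38, C_total=7.00, V=0.91; Q3=2.73, Q1=3.64; dissipated=3.871
Final charges: Q1=3.64, Q2=10.62, Q3=2.73, Q4=14.00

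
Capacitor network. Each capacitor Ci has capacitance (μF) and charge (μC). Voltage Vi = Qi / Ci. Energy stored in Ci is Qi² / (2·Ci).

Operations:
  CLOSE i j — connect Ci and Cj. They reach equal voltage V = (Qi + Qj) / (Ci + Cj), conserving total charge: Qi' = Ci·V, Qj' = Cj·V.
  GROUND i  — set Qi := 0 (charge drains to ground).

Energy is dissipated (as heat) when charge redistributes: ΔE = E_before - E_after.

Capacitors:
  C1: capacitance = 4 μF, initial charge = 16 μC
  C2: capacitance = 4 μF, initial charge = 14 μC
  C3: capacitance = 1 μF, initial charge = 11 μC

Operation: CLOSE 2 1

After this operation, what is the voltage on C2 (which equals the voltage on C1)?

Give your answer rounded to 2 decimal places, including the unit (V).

Answer: 3.75 V

Derivation:
Initial: C1(4μF, Q=16μC, V=4.00V), C2(4μF, Q=14μC, V=3.50V), C3(1μF, Q=11μC, V=11.00V)
Op 1: CLOSE 2-1: Q_total=30.00, C_total=8.00, V=3.75; Q2=15.00, Q1=15.00; dissipated=0.250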